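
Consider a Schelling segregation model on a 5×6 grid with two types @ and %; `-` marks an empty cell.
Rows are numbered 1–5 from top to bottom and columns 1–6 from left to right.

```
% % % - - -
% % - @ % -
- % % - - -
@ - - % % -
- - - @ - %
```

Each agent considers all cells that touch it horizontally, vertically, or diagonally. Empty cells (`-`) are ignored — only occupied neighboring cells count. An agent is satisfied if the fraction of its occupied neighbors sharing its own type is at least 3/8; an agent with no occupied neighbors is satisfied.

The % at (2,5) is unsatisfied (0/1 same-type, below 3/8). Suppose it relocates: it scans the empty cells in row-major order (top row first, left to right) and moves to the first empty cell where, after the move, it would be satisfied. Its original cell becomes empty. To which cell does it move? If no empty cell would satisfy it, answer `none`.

(1,4)

Vacating (2,5). Empty cells in order:
  (1,4): 1/2 same-type → satisfied — stop here.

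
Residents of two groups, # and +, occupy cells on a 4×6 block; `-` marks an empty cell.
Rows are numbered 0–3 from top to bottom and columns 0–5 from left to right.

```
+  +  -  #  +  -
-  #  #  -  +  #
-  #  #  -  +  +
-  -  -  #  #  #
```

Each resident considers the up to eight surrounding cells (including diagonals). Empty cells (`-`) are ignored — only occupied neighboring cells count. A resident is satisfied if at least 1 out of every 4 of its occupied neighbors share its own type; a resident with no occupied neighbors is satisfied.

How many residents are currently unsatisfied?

1

Row 0: (0,0)+ 1/2 ok · (0,1)+ 1/3 ok · (0,3)# 1/3 ok · (0,4)+ 1/3 ok
Row 1: (1,1)# 3/5 ok · (1,2)# 4/5 ok · (1,4)+ 3/5 ok · (1,5)# 0/4 unhappy
Row 2: (2,1)# 3/3 ok · (2,2)# 4/4 ok · (2,4)+ 2/6 ok · (2,5)+ 2/5 ok
Row 3: (3,3)# 2/3 ok · (3,4)# 2/4 ok · (3,5)# 1/3 ok
Unsatisfied: (1,5) — 1 in total.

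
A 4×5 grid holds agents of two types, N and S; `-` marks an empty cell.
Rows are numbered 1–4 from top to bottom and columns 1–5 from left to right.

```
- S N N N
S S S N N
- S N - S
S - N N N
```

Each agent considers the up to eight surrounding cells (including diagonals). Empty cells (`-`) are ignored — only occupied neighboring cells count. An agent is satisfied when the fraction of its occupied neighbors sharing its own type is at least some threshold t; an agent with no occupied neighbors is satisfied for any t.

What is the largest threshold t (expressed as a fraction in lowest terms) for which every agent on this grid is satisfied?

Row 1: (1,2)S 3/4 · (1,3)N 2/5 · (1,4)N 4/5 · (1,5)N 3/3
Row 2: (2,1)S 3/3 · (2,2)S 4/6 · (2,3)S 3/7 · (2,4)N 5/7 · (2,5)N 3/4
Row 3: (3,2)S 4/6 · (3,3)N 3/6 · (3,5)S 0/4
Row 4: (4,1)S 1/1 · (4,3)N 2/3 · (4,4)N 3/4 · (4,5)N 1/2
The smallest same-type fraction is 0/4 at (3,5), which reduces to 0/1. Any threshold above that leaves this agent unsatisfied.

0/1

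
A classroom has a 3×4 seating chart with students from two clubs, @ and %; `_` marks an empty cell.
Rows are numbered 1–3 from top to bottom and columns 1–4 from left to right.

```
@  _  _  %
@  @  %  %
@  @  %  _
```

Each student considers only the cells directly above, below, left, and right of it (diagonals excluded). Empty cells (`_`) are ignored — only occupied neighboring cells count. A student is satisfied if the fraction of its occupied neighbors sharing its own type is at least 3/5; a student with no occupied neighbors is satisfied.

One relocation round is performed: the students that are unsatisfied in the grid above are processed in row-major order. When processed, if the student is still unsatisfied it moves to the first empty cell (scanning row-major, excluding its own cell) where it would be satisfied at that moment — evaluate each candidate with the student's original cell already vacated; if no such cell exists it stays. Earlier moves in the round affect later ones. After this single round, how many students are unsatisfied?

Initially unsatisfied (in order): (3,3).
  (3,3) → (1,3).
Resulting grid:
@ _ % %
@ @ % %
@ @ _ _
All satisfied now.

0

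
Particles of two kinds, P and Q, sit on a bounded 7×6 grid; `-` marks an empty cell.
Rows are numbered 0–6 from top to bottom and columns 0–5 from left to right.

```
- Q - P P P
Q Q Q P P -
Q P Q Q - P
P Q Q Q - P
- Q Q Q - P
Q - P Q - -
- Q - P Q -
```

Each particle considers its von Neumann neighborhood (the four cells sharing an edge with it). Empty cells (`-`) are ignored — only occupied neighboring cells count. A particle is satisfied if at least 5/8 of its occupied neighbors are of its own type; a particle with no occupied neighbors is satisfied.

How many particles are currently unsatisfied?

Row 0: (0,1)Q 1/1 ✓ · (0,3)P 2/2 ✓ · (0,4)P 3/3 ✓ · (0,5)P 1/1 ✓
Row 1: (1,0)Q 2/2 ✓ · (1,1)Q 3/4 ✓ · (1,2)Q 2/3 ✓ · (1,3)P 2/4 ✗ · (1,4)P 2/2 ✓
Row 2: (2,0)Q 1/3 ✗ · (2,1)P 0/4 ✗ · (2,2)Q 3/4 ✓ · (2,3)Q 2/3 ✓ · (2,5)P 1/1 ✓
Row 3: (3,0)P 0/2 ✗ · (3,1)Q 2/4 ✗ · (3,2)Q 4/4 ✓ · (3,3)Q 3/3 ✓ · (3,5)P 2/2 ✓
Row 4: (4,1)Q 2/2 ✓ · (4,2)Q 3/4 ✓ · (4,3)Q 3/3 ✓ · (4,5)P 1/1 ✓
Row 5: (5,0)Q 0/0 ✓ · (5,2)P 0/2 ✗ · (5,3)Q 1/3 ✗
Row 6: (6,1)Q 0/0 ✓ · (6,3)P 0/2 ✗ · (6,4)Q 0/1 ✗
Unsatisfied: (1,3), (2,0), (2,1), (3,0), (3,1), (5,2), (5,3), (6,3), (6,4) — 9 in total.

9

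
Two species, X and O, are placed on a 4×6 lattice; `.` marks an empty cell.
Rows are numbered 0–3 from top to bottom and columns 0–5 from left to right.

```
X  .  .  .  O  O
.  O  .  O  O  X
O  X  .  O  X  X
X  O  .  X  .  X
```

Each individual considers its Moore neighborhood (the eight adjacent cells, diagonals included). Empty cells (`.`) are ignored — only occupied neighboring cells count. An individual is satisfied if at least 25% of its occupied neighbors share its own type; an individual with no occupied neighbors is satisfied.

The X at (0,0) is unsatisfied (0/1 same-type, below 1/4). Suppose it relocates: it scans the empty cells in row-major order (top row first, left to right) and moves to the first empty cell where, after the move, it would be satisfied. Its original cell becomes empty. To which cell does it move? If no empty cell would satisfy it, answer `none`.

(1,0)

Vacating (0,0). Empty cells in order:
  (0,1): 0/1 same-type → still unsatisfied.
  (0,2): 0/2 same-type → still unsatisfied.
  (0,3): 0/3 same-type → still unsatisfied.
  (1,0): 1/3 same-type → satisfied — stop here.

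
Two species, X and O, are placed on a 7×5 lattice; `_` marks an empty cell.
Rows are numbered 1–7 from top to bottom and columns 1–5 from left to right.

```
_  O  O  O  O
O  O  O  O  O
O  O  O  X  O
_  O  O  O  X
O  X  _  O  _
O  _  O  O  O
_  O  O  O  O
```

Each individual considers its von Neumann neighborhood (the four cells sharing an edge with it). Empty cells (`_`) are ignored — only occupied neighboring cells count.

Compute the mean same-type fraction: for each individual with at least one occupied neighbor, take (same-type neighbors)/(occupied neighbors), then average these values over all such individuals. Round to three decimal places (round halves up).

Row 1: (1,2)O 2/2 · (1,3)O 3/3 · (1,4)O 3/3 · (1,5)O 2/2
Row 2: (2,1)O 2/2 · (2,2)O 4/4 · (2,3)O 4/4 · (2,4)O 3/4 · (2,5)O 3/3
Row 3: (3,1)O 2/2 · (3,2)O 4/4 · (3,3)O 3/4 · (3,4)X 0/4 · (3,5)O 1/3
Row 4: (4,2)O 2/3 · (4,3)O 3/3 · (4,4)O 2/4 · (4,5)X 0/2
Row 5: (5,1)O 1/2 · (5,2)X 0/2 · (5,4)O 2/2
Row 6: (6,1)O 1/1 · (6,3)O 2/2 · (6,4)O 4/4 · (6,5)O 2/2
Row 7: (7,2)O 1/1 · (7,3)O 3/3 · (7,4)O 3/3 · (7,5)O 2/2
Sum over 29 individuals: 2/2 + 3/3 + 3/3 + 2/2 + 2/2 + 4/4 + 4/4 + 3/4 + 3/3 + 2/2 + 4/4 + 3/4 + 0/4 + 1/3 + 2/3 + 3/3 + 2/4 + 0/2 + 1/2 + 0/2 + 2/2 + 1/1 + 2/2 + 4/4 + 2/2 + 1/1 + 3/3 + 3/3 + 2/2 = 47/2; mean = 47/2 ÷ 29 = 47/58 = 0.810344… → 0.810.

0.810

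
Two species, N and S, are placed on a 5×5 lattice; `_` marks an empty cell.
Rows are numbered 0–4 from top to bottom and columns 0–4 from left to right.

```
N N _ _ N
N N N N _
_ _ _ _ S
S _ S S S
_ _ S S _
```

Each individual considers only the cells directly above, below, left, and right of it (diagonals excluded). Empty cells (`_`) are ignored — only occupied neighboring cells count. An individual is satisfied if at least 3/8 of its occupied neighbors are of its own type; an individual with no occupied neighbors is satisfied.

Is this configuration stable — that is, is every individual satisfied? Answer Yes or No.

Row 0: (0,0)N 2/2 ✓ · (0,1)N 2/2 ✓ · (0,4)N 0/0 ✓
Row 1: (1,0)N 2/2 ✓ · (1,1)N 3/3 ✓ · (1,2)N 2/2 ✓ · (1,3)N 1/1 ✓
Row 2: (2,4)S 1/1 ✓
Row 3: (3,0)S 0/0 ✓ · (3,2)S 2/2 ✓ · (3,3)S 3/3 ✓ · (3,4)S 2/2 ✓
Row 4: (4,2)S 2/2 ✓ · (4,3)S 2/2 ✓
All meet the threshold, so the configuration is stable.

Yes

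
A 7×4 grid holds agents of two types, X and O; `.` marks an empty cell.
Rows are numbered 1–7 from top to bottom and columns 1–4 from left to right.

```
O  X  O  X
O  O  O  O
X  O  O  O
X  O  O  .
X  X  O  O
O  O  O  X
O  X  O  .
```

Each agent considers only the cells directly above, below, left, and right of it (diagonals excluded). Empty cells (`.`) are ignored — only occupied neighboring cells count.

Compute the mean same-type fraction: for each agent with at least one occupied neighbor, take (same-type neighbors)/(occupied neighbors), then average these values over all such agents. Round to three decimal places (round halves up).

Row 1: (1,1)O 1/2 · (1,2)X 0/3 · (1,3)O 1/3 · (1,4)X 0/2
Row 2: (2,1)O 2/3 · (2,2)O 3/4 · (2,3)O 4/4 · (2,4)O 2/3
Row 3: (3,1)X 1/3 · (3,2)O 3/4 · (3,3)O 4/4 · (3,4)O 2/2
Row 4: (4,1)X 2/3 · (4,2)O 2/4 · (4,3)O 3/3
Row 5: (5,1)X 2/3 · (5,2)X 1/4 · (5,3)O 3/4 · (5,4)O 1/2
Row 6: (6,1)O 2/3 · (6,2)O 2/4 · (6,3)O 3/4 · (6,4)X 0/2
Row 7: (7,1)O 1/2 · (7,2)X 0/3 · (7,3)O 1/2
Sum over 26 agents: 1/2 + 0/3 + 1/3 + 0/2 + 2/3 + 3/4 + 4/4 + 2/3 + 1/3 + 3/4 + 4/4 + 2/2 + 2/3 + 2/4 + 3/3 + 2/3 + 1/4 + 3/4 + 1/2 + 2/3 + 2/4 + 3/4 + 0/2 + 1/2 + 0/3 + 1/2 = 57/4; mean = 57/4 ÷ 26 = 57/104 = 0.548076… → 0.548.

0.548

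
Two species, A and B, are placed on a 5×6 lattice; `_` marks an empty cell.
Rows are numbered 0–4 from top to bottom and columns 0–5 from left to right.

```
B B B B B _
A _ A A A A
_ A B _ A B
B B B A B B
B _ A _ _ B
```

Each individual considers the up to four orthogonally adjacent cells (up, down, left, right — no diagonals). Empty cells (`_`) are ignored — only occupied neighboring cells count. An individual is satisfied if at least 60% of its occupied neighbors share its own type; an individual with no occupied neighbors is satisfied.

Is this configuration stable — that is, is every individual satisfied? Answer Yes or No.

(0,0)B 1/2 unhappy
(0,1)B 2/2 ok
(0,2)B 2/3 ok
(0,3)B 2/3 ok
(0,4)B 1/2 unhappy
(1,0)A 0/1 unhappy
(1,2)A 1/3 unhappy
(1,3)A 2/3 ok
(1,4)A 3/4 ok
(1,5)A 1/2 unhappy
(2,1)A 0/2 unhappy
(2,2)B 1/3 unhappy
(2,4)A 1/3 unhappy
(2,5)B 1/3 unhappy
(3,0)B 2/2 ok
(3,1)B 2/3 ok
(3,2)B 2/4 unhappy
(3,3)A 0/2 unhappy
(3,4)B 1/3 unhappy
(3,5)B 3/3 ok
(4,0)B 1/1 ok
(4,2)A 0/1 unhappy
(4,5)B 1/1 ok
For instance (0,0) has only 1/2 same-type neighbors, below 3/5.

No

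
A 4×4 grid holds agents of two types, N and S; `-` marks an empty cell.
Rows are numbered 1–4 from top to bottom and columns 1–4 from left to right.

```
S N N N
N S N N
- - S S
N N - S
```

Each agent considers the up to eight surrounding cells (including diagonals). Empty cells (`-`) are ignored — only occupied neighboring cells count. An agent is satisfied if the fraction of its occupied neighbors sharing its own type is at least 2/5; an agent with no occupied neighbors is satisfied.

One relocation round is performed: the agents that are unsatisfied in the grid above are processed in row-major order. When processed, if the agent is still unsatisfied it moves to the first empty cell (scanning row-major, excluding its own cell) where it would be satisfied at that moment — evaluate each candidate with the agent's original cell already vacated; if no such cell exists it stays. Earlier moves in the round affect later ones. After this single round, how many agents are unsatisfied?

2

Initially unsatisfied (in order): (1,1), (2,1), (2,2).
  (1,1) → (4,3).
  (2,1): now satisfied by earlier moves; stays.
  (2,2): no empty cell satisfies it; stays.
Resulting grid:
- N N N
N S N N
- - S S
N N S S
Unsatisfied now: (2,2), (4,2).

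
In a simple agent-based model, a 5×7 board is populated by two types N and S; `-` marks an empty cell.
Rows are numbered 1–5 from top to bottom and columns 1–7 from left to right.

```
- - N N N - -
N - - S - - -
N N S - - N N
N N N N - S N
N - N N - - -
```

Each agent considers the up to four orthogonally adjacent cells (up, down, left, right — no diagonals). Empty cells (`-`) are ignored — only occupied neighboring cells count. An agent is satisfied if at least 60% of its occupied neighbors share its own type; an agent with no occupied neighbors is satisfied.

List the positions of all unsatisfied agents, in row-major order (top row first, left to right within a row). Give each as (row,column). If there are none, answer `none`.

Row 1: (1,3)N 1/1 ✓ · (1,4)N 2/3 ✓ · (1,5)N 1/1 ✓
Row 2: (2,1)N 1/1 ✓ · (2,4)S 0/1 ✗
Row 3: (3,1)N 3/3 ✓ · (3,2)N 2/3 ✓ · (3,3)S 0/2 ✗ · (3,6)N 1/2 ✗ · (3,7)N 2/2 ✓
Row 4: (4,1)N 3/3 ✓ · (4,2)N 3/3 ✓ · (4,3)N 3/4 ✓ · (4,4)N 2/2 ✓ · (4,6)S 0/2 ✗ · (4,7)N 1/2 ✗
Row 5: (5,1)N 1/1 ✓ · (5,3)N 2/2 ✓ · (5,4)N 2/2 ✓

(2,4), (3,3), (3,6), (4,6), (4,7)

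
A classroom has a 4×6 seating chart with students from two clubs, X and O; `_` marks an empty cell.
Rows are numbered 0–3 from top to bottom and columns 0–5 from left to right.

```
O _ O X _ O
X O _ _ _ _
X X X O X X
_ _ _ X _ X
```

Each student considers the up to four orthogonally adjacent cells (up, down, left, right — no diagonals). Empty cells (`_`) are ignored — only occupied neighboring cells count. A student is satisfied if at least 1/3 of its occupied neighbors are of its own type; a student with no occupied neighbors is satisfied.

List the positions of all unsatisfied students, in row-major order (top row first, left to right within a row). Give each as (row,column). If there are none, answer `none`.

Row 0: (0,0)O 0/1 ✗ · (0,2)O 0/1 ✗ · (0,3)X 0/1 ✗ · (0,5)O 0/0 ✓
Row 1: (1,0)X 1/3 ✓ · (1,1)O 0/2 ✗
Row 2: (2,0)X 2/2 ✓ · (2,1)X 2/3 ✓ · (2,2)X 1/2 ✓ · (2,3)O 0/3 ✗ · (2,4)X 1/2 ✓ · (2,5)X 2/2 ✓
Row 3: (3,3)X 0/1 ✗ · (3,5)X 1/1 ✓

(0,0), (0,2), (0,3), (1,1), (2,3), (3,3)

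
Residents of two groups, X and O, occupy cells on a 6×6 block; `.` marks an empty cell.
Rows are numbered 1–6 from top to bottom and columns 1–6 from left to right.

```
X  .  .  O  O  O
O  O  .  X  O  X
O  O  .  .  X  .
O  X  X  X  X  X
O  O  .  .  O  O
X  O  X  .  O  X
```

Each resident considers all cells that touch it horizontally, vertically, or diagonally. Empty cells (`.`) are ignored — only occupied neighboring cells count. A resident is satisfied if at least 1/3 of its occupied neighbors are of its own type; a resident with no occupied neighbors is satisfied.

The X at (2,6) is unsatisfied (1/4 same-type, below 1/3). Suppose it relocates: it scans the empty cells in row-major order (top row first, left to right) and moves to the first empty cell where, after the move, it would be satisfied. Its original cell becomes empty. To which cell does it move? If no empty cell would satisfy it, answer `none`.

Vacating (2,6). Empty cells in order:
  (1,2): 1/3 same-type → satisfied — stop here.

(1,2)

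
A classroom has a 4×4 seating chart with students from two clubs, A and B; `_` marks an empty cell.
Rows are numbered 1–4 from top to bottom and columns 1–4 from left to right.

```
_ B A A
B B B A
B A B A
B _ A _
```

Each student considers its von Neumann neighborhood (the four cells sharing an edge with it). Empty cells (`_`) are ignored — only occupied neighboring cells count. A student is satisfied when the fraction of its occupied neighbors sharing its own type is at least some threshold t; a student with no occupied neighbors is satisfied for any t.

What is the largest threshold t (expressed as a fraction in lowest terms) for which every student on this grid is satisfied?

0/1

(1,2)B 1/2
(1,3)A 1/3
(1,4)A 2/2
(2,1)B 2/2
(2,2)B 3/4
(2,3)B 2/4
(2,4)A 2/3
(3,1)B 2/3
(3,2)A 0/3
(3,3)B 1/4
(3,4)A 1/2
(4,1)B 1/1
(4,3)A 0/1
The smallest same-type fraction is 0/3 at (3,2), which reduces to 0/1. Any threshold above that leaves this student unsatisfied.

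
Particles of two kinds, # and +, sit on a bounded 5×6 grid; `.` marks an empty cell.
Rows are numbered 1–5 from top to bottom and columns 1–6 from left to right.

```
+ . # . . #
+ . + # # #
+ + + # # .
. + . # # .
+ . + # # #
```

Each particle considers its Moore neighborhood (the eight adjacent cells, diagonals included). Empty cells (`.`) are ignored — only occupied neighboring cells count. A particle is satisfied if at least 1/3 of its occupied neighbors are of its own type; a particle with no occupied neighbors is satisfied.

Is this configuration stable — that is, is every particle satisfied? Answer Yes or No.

(1,1)+ 1/1 ✓
(1,3)# 1/2 ✓
(1,6)# 2/2 ✓
(2,1)+ 3/3 ✓
(2,3)+ 2/5 ✓
(2,4)# 4/6 ✓
(2,5)# 5/5 ✓
(2,6)# 3/3 ✓
(3,1)+ 3/3 ✓
(3,2)+ 5/5 ✓
(3,3)+ 3/6 ✓
(3,4)# 5/7 ✓
(3,5)# 6/6 ✓
(4,2)+ 5/5 ✓
(4,4)# 5/7 ✓
(4,5)# 6/6 ✓
(5,1)+ 1/1 ✓
(5,3)+ 1/3 ✓
(5,4)# 3/4 ✓
(5,5)# 4/4 ✓
(5,6)# 2/2 ✓
All meet the threshold, so the configuration is stable.

Yes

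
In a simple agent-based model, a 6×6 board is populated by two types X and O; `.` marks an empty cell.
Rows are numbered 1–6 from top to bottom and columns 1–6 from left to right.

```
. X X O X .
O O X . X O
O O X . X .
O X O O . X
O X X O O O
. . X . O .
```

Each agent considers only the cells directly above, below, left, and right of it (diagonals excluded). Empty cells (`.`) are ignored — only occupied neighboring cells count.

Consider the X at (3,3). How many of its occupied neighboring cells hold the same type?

1

Occupied neighbors of (3,3): (2,3)=X, (4,3)=O, (3,2)=O.
Same type (X): 1 of 3.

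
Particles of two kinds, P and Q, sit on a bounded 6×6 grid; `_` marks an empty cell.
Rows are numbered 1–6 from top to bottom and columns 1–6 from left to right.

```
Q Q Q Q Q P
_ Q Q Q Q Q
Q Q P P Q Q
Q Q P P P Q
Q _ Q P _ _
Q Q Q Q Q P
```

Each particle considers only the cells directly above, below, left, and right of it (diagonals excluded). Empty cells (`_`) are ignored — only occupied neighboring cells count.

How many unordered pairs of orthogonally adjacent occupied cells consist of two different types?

13

Scan each occupied cell's neighbors to the right and below so each pair is counted once.
Row 1: Q(1,1)–Q(1,2)= Q(1,2)–Q(1,3)= Q(1,2)–Q(2,2)= Q(1,3)–Q(1,4)= Q(1,3)–Q(2,3)= Q(1,4)–Q(1,5)= Q(1,4)–Q(2,4)= Q(1,5)–P(1,6)≠ Q(1,5)–Q(2,5)= P(1,6)–Q(2,6)≠  → 2/10 unlike.
Row 2: Q(2,2)–Q(2,3)= Q(2,2)–Q(3,2)= Q(2,3)–Q(2,4)= Q(2,3)–P(3,3)≠ Q(2,4)–Q(2,5)= Q(2,4)–P(3,4)≠ Q(2,5)–Q(2,6)= Q(2,5)–Q(3,5)= Q(2,6)–Q(3,6)=  → 2/9 unlike.
Row 3: Q(3,1)–Q(3,2)= Q(3,1)–Q(4,1)= Q(3,2)–P(3,3)≠ Q(3,2)–Q(4,2)= P(3,3)–P(3,4)= P(3,3)–P(4,3)= P(3,4)–Q(3,5)≠ P(3,4)–P(4,4)= Q(3,5)–Q(3,6)= Q(3,5)–P(4,5)≠ Q(3,6)–Q(4,6)=  → 3/11 unlike.
Row 4: Q(4,1)–Q(4,2)= Q(4,1)–Q(5,1)= Q(4,2)–P(4,3)≠ P(4,3)–P(4,4)= P(4,3)–Q(5,3)≠ P(4,4)–P(4,5)= P(4,4)–P(5,4)= P(4,5)–Q(4,6)≠  → 3/8 unlike.
Row 5: Q(5,1)–Q(6,1)= Q(5,3)–P(5,4)≠ Q(5,3)–Q(6,3)= P(5,4)–Q(6,4)≠  → 2/4 unlike.
Row 6: Q(6,1)–Q(6,2)= Q(6,2)–Q(6,3)= Q(6,3)–Q(6,4)= Q(6,4)–Q(6,5)= Q(6,5)–P(6,6)≠  → 1/5 unlike.
Total adjacent occupied pairs: 47; unlike-type pairs: 13.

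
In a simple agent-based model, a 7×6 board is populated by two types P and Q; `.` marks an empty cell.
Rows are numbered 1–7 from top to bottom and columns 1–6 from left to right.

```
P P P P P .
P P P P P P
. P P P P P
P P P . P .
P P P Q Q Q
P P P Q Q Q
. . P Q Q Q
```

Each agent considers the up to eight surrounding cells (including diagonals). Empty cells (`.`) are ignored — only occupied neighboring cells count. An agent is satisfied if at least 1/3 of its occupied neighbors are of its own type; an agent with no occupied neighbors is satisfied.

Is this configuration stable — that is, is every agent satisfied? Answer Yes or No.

Yes

(1,1)P 3/3 ✓
(1,2)P 5/5 ✓
(1,3)P 5/5 ✓
(1,4)P 5/5 ✓
(1,5)P 4/4 ✓
(2,1)P 4/4 ✓
(2,2)P 7/7 ✓
(2,3)P 8/8 ✓
(2,4)P 8/8 ✓
(2,5)P 7/7 ✓
(2,6)P 4/4 ✓
(3,2)P 7/7 ✓
(3,3)P 7/7 ✓
(3,4)P 7/7 ✓
(3,5)P 6/6 ✓
(3,6)P 4/4 ✓
(4,1)P 4/4 ✓
(4,2)P 7/7 ✓
(4,3)P 6/7 ✓
(4,5)P 3/6 ✓
(5,1)P 5/5 ✓
(5,2)P 8/8 ✓
(5,3)P 5/7 ✓
(5,4)Q 3/7 ✓
(5,5)Q 5/6 ✓
(5,6)Q 3/4 ✓
(6,1)P 3/3 ✓
(6,2)P 6/6 ✓
(6,3)P 4/7 ✓
(6,4)Q 5/8 ✓
(6,5)Q 8/8 ✓
(6,6)Q 5/5 ✓
(7,3)P 2/4 ✓
(7,4)Q 3/5 ✓
(7,5)Q 5/5 ✓
(7,6)Q 3/3 ✓
All meet the threshold, so the configuration is stable.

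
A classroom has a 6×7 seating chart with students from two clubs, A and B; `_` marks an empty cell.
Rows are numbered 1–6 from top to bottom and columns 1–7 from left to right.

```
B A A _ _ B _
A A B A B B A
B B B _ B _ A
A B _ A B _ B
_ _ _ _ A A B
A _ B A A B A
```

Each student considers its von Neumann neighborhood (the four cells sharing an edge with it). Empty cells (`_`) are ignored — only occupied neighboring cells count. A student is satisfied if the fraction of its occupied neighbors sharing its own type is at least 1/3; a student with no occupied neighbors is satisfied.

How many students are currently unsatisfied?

(1,1)B 0/2 not
(1,2)A 2/3 satisfied
(1,3)A 1/2 satisfied
(1,6)B 1/1 satisfied
(2,1)A 1/3 satisfied
(2,2)A 2/4 satisfied
(2,3)B 1/4 not
(2,4)A 0/2 not
(2,5)B 2/3 satisfied
(2,6)B 2/3 satisfied
(2,7)A 1/2 satisfied
(3,1)B 1/3 satisfied
(3,2)B 3/4 satisfied
(3,3)B 2/2 satisfied
(3,5)B 2/2 satisfied
(3,7)A 1/2 satisfied
(4,1)A 0/2 not
(4,2)B 1/2 satisfied
(4,4)A 0/1 not
(4,5)B 1/3 satisfied
(4,7)B 1/2 satisfied
(5,5)A 2/3 satisfied
(5,6)A 1/3 satisfied
(5,7)B 1/3 satisfied
(6,1)A 0/0 satisfied
(6,3)B 0/1 not
(6,4)A 1/2 satisfied
(6,5)A 2/3 satisfied
(6,6)B 0/3 not
(6,7)A 0/2 not
Unsatisfied: (1,1), (2,3), (2,4), (4,1), (4,4), (6,3), (6,6), (6,7) — 8 in total.

8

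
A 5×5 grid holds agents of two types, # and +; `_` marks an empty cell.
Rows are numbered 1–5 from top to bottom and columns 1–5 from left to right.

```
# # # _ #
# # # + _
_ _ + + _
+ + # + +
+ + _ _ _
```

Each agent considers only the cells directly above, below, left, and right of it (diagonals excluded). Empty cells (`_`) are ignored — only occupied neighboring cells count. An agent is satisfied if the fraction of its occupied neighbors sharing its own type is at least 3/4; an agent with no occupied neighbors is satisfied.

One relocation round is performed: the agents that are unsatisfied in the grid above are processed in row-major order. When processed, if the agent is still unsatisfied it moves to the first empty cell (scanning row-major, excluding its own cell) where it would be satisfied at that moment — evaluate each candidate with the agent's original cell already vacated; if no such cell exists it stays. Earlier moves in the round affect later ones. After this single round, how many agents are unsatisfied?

Initially unsatisfied (in order): (2,3), (2,4), (3,3), (4,2), (4,3), (4,4).
  (2,3): no empty cell satisfies it; stays.
  (2,4) → (3,5).
  (3,3) → (5,4).
  (4,2) → (5,5).
  (4,3) → (1,4).
  (4,4): now satisfied by earlier moves; stays.
Resulting grid:
# # # # #
# # # _ _
_ _ _ + +
+ _ _ + +
+ + _ + +
All satisfied now.

0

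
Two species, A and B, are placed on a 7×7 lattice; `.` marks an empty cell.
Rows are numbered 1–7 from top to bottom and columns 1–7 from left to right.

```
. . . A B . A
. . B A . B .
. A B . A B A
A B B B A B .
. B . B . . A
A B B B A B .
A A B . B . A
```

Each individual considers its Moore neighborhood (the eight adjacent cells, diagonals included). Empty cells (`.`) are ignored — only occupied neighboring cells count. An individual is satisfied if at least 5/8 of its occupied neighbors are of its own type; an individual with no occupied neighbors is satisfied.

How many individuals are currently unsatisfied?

22

Row 1: (1,4)A 1/3 unhappy · (1,5)B 1/3 unhappy · (1,7)A 0/1 unhappy
Row 2: (2,3)B 1/4 unhappy · (2,4)A 2/5 unhappy · (2,6)B 2/5 unhappy
Row 3: (3,2)A 1/5 unhappy · (3,3)B 4/6 ok · (3,5)A 2/6 unhappy · (3,6)B 2/5 unhappy · (3,7)A 0/3 unhappy
Row 4: (4,1)A 1/3 unhappy · (4,2)B 3/5 unhappy · (4,3)B 5/6 ok · (4,4)B 3/5 unhappy · (4,5)A 1/5 unhappy · (4,6)B 1/5 unhappy
Row 5: (5,2)B 4/6 ok · (5,4)B 4/6 ok · (5,7)A 0/2 unhappy
Row 6: (6,1)A 2/4 unhappy · (6,2)B 3/6 unhappy · (6,3)B 5/6 ok · (6,4)B 4/5 ok · (6,5)A 0/4 unhappy · (6,6)B 1/4 unhappy
Row 7: (7,1)A 2/3 ok · (7,2)A 2/5 unhappy · (7,3)B 3/4 ok · (7,5)B 2/3 ok · (7,7)A 0/1 unhappy
Unsatisfied: (1,4), (1,5), (1,7), (2,3), (2,4), (2,6), (3,2), (3,5), (3,6), (3,7), (4,1), (4,2), (4,4), (4,5), (4,6), (5,7), (6,1), (6,2), (6,5), (6,6), (7,2), (7,7) — 22 in total.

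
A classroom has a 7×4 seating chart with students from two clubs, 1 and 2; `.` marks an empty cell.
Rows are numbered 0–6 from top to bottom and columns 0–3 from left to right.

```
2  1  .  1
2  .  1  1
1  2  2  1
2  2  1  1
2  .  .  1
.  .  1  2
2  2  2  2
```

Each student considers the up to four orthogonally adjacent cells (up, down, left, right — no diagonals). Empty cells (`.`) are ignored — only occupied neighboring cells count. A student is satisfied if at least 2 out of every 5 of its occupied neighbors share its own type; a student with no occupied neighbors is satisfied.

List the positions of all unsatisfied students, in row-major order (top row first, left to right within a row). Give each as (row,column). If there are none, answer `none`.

(0,1), (2,0), (2,2), (3,2), (5,2), (5,3)

(0,0)2 1/2 satisfied
(0,1)1 0/1 not
(0,3)1 1/1 satisfied
(1,0)2 1/2 satisfied
(1,2)1 1/2 satisfied
(1,3)1 3/3 satisfied
(2,0)1 0/3 not
(2,1)2 2/3 satisfied
(2,2)2 1/4 not
(2,3)1 2/3 satisfied
(3,0)2 2/3 satisfied
(3,1)2 2/3 satisfied
(3,2)1 1/3 not
(3,3)1 3/3 satisfied
(4,0)2 1/1 satisfied
(4,3)1 1/2 satisfied
(5,2)1 0/2 not
(5,3)2 1/3 not
(6,0)2 1/1 satisfied
(6,1)2 2/2 satisfied
(6,2)2 2/3 satisfied
(6,3)2 2/2 satisfied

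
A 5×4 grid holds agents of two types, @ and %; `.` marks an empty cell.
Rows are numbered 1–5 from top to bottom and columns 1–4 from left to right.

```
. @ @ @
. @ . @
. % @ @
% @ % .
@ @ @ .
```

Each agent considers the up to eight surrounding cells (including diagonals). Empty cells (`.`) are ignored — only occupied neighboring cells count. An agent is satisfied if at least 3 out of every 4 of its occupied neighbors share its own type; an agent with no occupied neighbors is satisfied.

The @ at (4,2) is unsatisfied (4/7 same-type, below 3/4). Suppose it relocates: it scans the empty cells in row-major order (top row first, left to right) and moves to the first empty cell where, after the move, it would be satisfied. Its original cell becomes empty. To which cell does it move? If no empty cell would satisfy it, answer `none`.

Vacating (4,2). Empty cells in order:
  (1,1): 2/2 same-type → satisfied — stop here.

(1,1)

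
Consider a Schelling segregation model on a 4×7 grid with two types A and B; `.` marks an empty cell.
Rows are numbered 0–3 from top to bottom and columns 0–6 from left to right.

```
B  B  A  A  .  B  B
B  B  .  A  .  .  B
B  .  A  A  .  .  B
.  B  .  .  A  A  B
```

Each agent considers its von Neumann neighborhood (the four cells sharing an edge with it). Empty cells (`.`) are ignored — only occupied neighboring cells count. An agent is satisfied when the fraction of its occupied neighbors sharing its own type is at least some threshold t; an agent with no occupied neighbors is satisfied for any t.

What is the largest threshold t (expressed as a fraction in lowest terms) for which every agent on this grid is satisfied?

1/2

Row 0: (0,0)B 2/2 · (0,1)B 2/3 · (0,2)A 1/2 · (0,3)A 2/2 · (0,5)B 1/1 · (0,6)B 2/2
Row 1: (1,0)B 3/3 · (1,1)B 2/2 · (1,3)A 2/2 · (1,6)B 2/2
Row 2: (2,0)B 1/1 · (2,2)A 1/1 · (2,3)A 2/2 · (2,6)B 2/2
Row 3: (3,1)B — no occupied neighbors · (3,4)A 1/1 · (3,5)A 1/2 · (3,6)B 1/2
The smallest same-type fraction is 1/2 at (0,2), which reduces to 1/2. Any threshold above that leaves this agent unsatisfied.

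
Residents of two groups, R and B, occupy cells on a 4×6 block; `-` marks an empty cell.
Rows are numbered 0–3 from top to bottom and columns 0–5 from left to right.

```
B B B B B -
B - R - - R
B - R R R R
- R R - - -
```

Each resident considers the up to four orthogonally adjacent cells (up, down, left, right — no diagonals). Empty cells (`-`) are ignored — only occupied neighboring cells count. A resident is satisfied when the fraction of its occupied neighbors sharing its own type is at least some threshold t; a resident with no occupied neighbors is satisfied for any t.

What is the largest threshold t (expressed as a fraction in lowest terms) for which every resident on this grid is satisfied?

1/2

Row 0: (0,0)B 2/2 · (0,1)B 2/2 · (0,2)B 2/3 · (0,3)B 2/2 · (0,4)B 1/1
Row 1: (1,0)B 2/2 · (1,2)R 1/2 · (1,5)R 1/1
Row 2: (2,0)B 1/1 · (2,2)R 3/3 · (2,3)R 2/2 · (2,4)R 2/2 · (2,5)R 2/2
Row 3: (3,1)R 1/1 · (3,2)R 2/2
The smallest same-type fraction is 1/2 at (1,2), which reduces to 1/2. Any threshold above that leaves this resident unsatisfied.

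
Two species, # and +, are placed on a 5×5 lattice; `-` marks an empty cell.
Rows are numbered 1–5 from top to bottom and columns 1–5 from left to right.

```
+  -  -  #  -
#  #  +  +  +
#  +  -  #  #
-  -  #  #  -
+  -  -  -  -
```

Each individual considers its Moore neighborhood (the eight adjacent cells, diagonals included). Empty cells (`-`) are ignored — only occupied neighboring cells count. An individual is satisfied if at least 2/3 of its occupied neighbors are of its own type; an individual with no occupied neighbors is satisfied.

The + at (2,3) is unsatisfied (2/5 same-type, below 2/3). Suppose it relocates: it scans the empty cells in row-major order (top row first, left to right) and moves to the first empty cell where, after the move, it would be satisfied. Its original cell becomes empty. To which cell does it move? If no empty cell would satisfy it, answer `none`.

Vacating (2,3). Empty cells in order:
  (1,2): 1/3 same-type → still unsatisfied.
  (1,3): 1/3 same-type → still unsatisfied.
  (1,5): 2/3 same-type → satisfied — stop here.

(1,5)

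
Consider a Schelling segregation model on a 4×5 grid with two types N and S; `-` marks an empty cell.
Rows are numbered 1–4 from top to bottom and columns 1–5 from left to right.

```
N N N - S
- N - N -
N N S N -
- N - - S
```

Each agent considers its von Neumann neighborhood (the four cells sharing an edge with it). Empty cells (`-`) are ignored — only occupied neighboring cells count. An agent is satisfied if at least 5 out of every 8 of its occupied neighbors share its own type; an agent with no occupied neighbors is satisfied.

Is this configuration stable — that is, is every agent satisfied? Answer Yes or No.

(1,1)N 1/1 ok
(1,2)N 3/3 ok
(1,3)N 1/1 ok
(1,5)S 0/0 ok
(2,2)N 2/2 ok
(2,4)N 1/1 ok
(3,1)N 1/1 ok
(3,2)N 3/4 ok
(3,3)S 0/2 unhappy
(3,4)N 1/2 unhappy
(4,2)N 1/1 ok
(4,5)S 0/0 ok
For instance (3,3) has only 0/2 same-type neighbors, below 5/8.

No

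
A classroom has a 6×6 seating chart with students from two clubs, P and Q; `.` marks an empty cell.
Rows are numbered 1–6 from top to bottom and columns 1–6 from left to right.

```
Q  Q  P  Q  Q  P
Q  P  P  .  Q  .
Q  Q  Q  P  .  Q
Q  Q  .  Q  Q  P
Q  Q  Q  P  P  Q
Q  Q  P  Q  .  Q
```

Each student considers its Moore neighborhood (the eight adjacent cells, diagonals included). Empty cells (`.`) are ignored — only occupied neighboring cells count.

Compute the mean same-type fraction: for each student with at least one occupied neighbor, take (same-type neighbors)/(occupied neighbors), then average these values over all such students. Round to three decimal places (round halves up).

Row 1: (1,1)Q 2/3 · (1,2)Q 2/5 · (1,3)P 2/4 · (1,4)Q 2/4 · (1,5)Q 2/3 · (1,6)P 0/2
Row 2: (2,1)Q 4/5 · (2,2)P 2/8 · (2,3)P 3/7 · (2,5)Q 3/5
Row 3: (3,1)Q 4/5 · (3,2)Q 5/7 · (3,3)Q 3/6 · (3,4)P 1/5 · (3,6)Q 2/3
Row 4: (4,1)Q 5/5 · (4,2)Q 7/7 · (4,4)Q 3/6 · (4,5)Q 3/7 · (4,6)P 1/4
Row 5: (5,1)Q 5/5 · (5,2)Q 6/7 · (5,3)Q 5/7 · (5,4)P 2/6 · (5,5)P 2/7 · (5,6)Q 2/4
Row 6: (6,1)Q 3/3 · (6,2)Q 4/5 · (6,3)P 1/5 · (6,4)Q 1/4 · (6,6)Q 1/2
Sum over 31 students: 2/3 + 2/5 + 2/4 + 2/4 + 2/3 + 0/2 + 4/5 + 2/8 + 3/7 + 3/5 + 4/5 + 5/7 + 3/6 + 1/5 + 2/3 + 5/5 + 7/7 + 3/6 + 3/7 + 1/4 + 5/5 + 6/7 + 5/7 + 2/6 + 2/7 + 2/4 + 3/3 + 4/5 + 1/5 + 1/4 + 1/2 = 7271/420; mean = 7271/420 ÷ 31 = 7271/13020 = 0.558448… → 0.558.

0.558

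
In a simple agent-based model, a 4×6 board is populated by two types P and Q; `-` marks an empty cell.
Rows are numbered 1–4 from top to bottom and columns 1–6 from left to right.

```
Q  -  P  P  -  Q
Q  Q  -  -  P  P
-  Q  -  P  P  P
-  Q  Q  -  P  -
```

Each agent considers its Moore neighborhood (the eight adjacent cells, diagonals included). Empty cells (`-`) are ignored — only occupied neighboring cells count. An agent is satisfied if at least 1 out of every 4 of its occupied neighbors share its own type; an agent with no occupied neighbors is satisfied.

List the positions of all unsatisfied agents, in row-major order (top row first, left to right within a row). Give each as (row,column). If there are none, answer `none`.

(1,6)

(1,1)Q 2/2 satisfied
(1,3)P 1/2 satisfied
(1,4)P 2/2 satisfied
(1,6)Q 0/2 not
(2,1)Q 3/3 satisfied
(2,2)Q 3/4 satisfied
(2,5)P 5/6 satisfied
(2,6)P 3/4 satisfied
(3,2)Q 4/4 satisfied
(3,4)P 3/4 satisfied
(3,5)P 5/5 satisfied
(3,6)P 4/4 satisfied
(4,2)Q 2/2 satisfied
(4,3)Q 2/3 satisfied
(4,5)P 3/3 satisfied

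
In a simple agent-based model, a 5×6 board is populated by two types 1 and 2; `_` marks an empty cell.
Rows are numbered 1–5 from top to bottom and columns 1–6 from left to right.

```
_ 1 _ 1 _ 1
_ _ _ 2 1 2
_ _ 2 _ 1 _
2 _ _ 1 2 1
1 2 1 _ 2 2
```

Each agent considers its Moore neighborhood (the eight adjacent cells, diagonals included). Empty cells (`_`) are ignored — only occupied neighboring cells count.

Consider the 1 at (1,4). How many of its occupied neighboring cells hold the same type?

1

Occupied neighbors of (1,4): (2,4)=2, (2,5)=1.
Same type (1): 1 of 2.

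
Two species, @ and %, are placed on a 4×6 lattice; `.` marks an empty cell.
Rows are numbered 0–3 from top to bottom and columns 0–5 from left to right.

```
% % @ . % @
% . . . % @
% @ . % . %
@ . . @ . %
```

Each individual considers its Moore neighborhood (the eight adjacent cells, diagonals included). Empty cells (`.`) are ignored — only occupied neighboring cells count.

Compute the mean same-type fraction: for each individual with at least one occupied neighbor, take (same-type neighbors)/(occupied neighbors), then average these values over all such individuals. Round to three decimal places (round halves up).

Row 0: (0,0)% 2/2 · (0,1)% 2/3 · (0,2)@ 0/1 · (0,4)% 1/3 · (0,5)@ 1/3
Row 1: (1,0)% 3/4 · (1,4)% 3/5 · (1,5)@ 1/4
Row 2: (2,0)% 1/3 · (2,1)@ 1/3 · (2,3)% 1/2 · (2,5)% 2/3
Row 3: (3,0)@ 1/2 · (3,3)@ 0/1 · (3,5)% 1/1
Sum over 15 individuals: 2/2 + 2/3 + 0/1 + 1/3 + 1/3 + 3/4 + 3/5 + 1/4 + 1/3 + 1/3 + 1/2 + 2/3 + 1/2 + 0/1 + 1/1 = 109/15; mean = 109/15 ÷ 15 = 109/225 = 0.484444… → 0.484.

0.484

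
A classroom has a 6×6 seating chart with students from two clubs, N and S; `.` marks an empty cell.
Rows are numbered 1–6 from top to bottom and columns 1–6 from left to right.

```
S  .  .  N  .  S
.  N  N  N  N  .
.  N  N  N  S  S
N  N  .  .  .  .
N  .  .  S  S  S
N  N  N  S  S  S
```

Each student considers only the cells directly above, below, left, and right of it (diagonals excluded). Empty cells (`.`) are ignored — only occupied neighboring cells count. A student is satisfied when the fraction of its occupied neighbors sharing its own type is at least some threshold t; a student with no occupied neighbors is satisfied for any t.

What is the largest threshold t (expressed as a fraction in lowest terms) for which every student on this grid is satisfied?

1/3

(1,1)S — no occupied neighbors
(1,4)N 1/1
(1,6)S — no occupied neighbors
(2,2)N 2/2
(2,3)N 3/3
(2,4)N 4/4
(2,5)N 1/2
(3,2)N 3/3
(3,3)N 3/3
(3,4)N 2/3
(3,5)S 1/3
(3,6)S 1/1
(4,1)N 2/2
(4,2)N 2/2
(5,1)N 2/2
(5,4)S 2/2
(5,5)S 3/3
(5,6)S 2/2
(6,1)N 2/2
(6,2)N 2/2
(6,3)N 1/2
(6,4)S 2/3
(6,5)S 3/3
(6,6)S 2/2
The smallest same-type fraction is 1/3 at (3,5), which reduces to 1/3. Any threshold above that leaves this student unsatisfied.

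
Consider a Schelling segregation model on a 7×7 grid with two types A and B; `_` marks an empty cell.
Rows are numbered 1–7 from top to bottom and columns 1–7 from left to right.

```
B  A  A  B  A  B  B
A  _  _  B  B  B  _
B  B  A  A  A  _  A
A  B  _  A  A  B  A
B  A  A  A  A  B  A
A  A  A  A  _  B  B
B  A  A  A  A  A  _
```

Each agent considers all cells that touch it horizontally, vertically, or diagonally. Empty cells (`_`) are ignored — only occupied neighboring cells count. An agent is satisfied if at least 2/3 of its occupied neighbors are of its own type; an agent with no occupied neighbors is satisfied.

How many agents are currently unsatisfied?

(1,1)B 0/2 not
(1,2)A 2/3 satisfied
(1,3)A 1/3 not
(1,4)B 2/4 not
(1,5)A 0/5 not
(1,6)B 3/4 satisfied
(1,7)B 2/2 satisfied
(2,1)A 1/4 not
(2,4)B 2/7 not
(2,5)B 4/7 not
(2,6)B 3/6 not
(3,1)B 2/4 not
(3,2)B 2/5 not
(3,3)A 2/5 not
(3,4)A 4/6 satisfied
(3,5)A 3/7 not
(3,7)A 1/3 not
(4,1)A 1/5 not
(4,2)B 3/7 not
(4,4)A 7/7 satisfied
(4,5)A 5/7 satisfied
(4,6)B 1/7 not
(4,7)A 2/4 not
(5,1)B 1/5 not
(5,2)A 5/7 satisfied
(5,3)A 6/7 satisfied
(5,4)A 6/6 satisfied
(5,5)A 4/7 not
(5,6)B 3/7 not
(5,7)A 1/5 not
(6,1)A 3/5 not
(6,2)A 6/8 satisfied
(6,3)A 8/8 satisfied
(6,4)A 7/7 satisfied
(6,6)B 2/6 not
(6,7)B 2/4 not
(7,1)B 0/3 not
(7,2)A 4/5 satisfied
(7,3)A 5/5 satisfied
(7,4)A 4/4 satisfied
(7,5)A 3/4 satisfied
(7,6)A 1/3 not
Unsatisfied: (1,1), (1,3), (1,4), (1,5), (2,1), (2,4), (2,5), (2,6), (3,1), (3,2), (3,3), (3,5), (3,7), (4,1), (4,2), (4,6), (4,7), (5,1), (5,5), (5,6), (5,7), (6,1), (6,6), (6,7), (7,1), (7,6) — 26 in total.

26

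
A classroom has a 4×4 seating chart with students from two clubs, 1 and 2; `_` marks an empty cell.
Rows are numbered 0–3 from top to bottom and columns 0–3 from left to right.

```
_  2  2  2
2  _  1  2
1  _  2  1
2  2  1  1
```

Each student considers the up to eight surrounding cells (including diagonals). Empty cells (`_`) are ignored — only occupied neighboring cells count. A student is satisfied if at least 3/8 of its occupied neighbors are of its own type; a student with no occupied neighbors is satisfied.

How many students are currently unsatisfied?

(0,1)2 2/3 ✓
(0,2)2 3/4 ✓
(0,3)2 2/3 ✓
(1,0)2 1/2 ✓
(1,2)1 1/6 ✗
(1,3)2 3/5 ✓
(2,0)1 0/3 ✗
(2,2)2 2/6 ✗
(2,3)1 3/5 ✓
(3,0)2 1/2 ✓
(3,1)2 2/4 ✓
(3,2)1 2/4 ✓
(3,3)1 2/3 ✓
Unsatisfied: (1,2), (2,0), (2,2) — 3 in total.

3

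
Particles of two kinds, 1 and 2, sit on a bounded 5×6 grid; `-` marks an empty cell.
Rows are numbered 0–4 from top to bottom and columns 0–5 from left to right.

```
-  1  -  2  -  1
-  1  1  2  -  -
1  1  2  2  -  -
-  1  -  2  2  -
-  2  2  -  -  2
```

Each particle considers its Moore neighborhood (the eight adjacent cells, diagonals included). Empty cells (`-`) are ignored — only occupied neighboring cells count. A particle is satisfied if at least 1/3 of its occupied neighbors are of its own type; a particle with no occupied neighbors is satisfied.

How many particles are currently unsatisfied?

Row 0: (0,1)1 2/2 ✓ · (0,3)2 1/2 ✓ · (0,5)1 0/0 ✓
Row 1: (1,1)1 4/5 ✓ · (1,2)1 3/7 ✓ · (1,3)2 3/4 ✓
Row 2: (2,0)1 3/3 ✓ · (2,1)1 4/5 ✓ · (2,2)2 3/7 ✓ · (2,3)2 4/5 ✓
Row 3: (3,1)1 2/5 ✓ · (3,3)2 4/4 ✓ · (3,4)2 3/3 ✓
Row 4: (4,1)2 1/2 ✓ · (4,2)2 2/3 ✓ · (4,5)2 1/1 ✓
Every one meets the threshold.

0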